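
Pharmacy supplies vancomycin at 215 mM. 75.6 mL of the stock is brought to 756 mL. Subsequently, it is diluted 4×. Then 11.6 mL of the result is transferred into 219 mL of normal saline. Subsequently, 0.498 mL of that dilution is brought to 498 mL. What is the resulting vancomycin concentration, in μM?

Overall dilution factor = 10 × 4 × 19.88 × 1000 = 7.95 × 10⁵.
215 mM / 7.95 × 10⁵ = 2.70 × 10⁻⁴ mM = 0.270 μM.

0.270 μM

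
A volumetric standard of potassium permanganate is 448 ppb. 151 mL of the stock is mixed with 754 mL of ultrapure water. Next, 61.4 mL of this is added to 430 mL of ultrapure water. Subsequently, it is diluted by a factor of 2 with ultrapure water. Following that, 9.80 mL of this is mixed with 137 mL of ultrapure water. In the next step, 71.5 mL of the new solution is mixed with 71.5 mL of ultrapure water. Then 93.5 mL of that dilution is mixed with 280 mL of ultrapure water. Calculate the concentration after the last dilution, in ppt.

39.0 ppt

Overall dilution factor = 5.993 × 8.003 × 2 × 14.98 × 2 × 3.995 = 1.15 × 10⁴.
448 ppb / 1.15 × 10⁴ = 0.0390 ppb = 39.0 ppt.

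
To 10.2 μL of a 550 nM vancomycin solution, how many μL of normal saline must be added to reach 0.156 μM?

25.8 μL

0.156 μM = 156 nM.
V₂ = C₁V₁/C₂ = 550 × 10.2 / 156 = 36.0 μL.
Diluent to add = V₂ − V₁ = 36.0 − 10.2 = 25.8 μL.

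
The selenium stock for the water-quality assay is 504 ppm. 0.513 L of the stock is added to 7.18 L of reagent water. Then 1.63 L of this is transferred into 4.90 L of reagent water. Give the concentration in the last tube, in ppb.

Overall dilution factor = 15.00 × 4.006 = 60.1.
504 ppm / 60.1 = 8.39 ppm = 8390 ppb.

8390 ppb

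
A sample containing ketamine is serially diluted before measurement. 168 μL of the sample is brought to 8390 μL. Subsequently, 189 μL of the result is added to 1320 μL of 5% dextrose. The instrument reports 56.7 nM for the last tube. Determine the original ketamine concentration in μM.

22.6 μM

Overall dilution factor = 49.94 × 7.984 = 399.
Original = 56.7 nM × 399 = 2.26 × 10⁴ nM = 22.6 μM.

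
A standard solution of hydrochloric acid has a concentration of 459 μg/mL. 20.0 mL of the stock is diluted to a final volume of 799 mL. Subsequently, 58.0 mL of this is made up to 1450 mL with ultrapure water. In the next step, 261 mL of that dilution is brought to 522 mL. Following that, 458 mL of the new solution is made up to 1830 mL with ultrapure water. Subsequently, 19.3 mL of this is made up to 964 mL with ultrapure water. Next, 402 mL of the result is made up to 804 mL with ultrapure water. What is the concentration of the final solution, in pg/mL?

576 pg/mL

Overall dilution factor = 39.95 × 25 × 2 × 3.996 × 49.95 × 2 = 7.97 × 10⁵.
459 μg/mL / 7.97 × 10⁵ = 5.76 × 10⁻⁴ μg/mL = 576 pg/mL.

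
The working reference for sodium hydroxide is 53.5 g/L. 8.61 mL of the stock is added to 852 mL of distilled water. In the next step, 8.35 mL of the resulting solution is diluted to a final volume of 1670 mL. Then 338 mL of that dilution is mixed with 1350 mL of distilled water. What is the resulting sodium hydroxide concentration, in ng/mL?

Overall dilution factor = 99.95 × 200 × 4.994 = 9.98 × 10⁴.
53.5 g/L / 9.98 × 10⁴ = 5.36 × 10⁻⁴ g/L = 536 ng/mL.

536 ng/mL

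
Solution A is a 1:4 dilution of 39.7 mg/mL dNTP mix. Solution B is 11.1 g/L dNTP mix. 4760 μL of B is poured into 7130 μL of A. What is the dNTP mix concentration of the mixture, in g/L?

10.4 g/L

C_A = 39.7 mg/mL / 4 = 9.93 mg/mL.
C_B = 11.1 g/L = 11.1 mg/mL.
C_mix = (C_A·V_A + C_B·V_B)/(V_A + V_B) = (9.93×7130 + 11.1×4760) / 11890 = 10.4 mg/mL = 10.4 g/L.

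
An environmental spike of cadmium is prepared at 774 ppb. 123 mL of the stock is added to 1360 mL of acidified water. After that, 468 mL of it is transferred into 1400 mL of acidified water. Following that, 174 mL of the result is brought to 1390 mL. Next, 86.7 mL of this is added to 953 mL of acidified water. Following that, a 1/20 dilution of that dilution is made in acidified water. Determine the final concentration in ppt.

8.39 ppt

Overall dilution factor = 12.06 × 3.991 × 7.989 × 11.99 × 20 = 9.22 × 10⁴.
774 ppb / 9.22 × 10⁴ = 8.39 × 10⁻³ ppb = 8.39 ppt.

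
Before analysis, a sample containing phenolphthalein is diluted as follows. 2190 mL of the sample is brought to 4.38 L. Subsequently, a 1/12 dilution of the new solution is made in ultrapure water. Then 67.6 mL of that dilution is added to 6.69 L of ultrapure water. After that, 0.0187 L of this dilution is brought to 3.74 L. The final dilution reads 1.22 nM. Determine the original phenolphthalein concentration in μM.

Overall dilution factor = 2 × 12 × 99.96 × 200 = 4.80 × 10⁵.
Original = 1.22 nM × 4.80 × 10⁵ = 5.85 × 10⁵ nM = 585 μM.

585 μM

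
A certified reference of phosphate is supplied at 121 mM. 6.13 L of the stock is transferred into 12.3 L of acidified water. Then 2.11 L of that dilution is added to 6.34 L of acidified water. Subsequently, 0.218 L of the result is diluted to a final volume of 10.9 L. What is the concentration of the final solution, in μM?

Overall dilution factor = 3.007 × 4.005 × 50 = 602.
121 mM / 602 = 0.201 mM = 201 μM.

201 μM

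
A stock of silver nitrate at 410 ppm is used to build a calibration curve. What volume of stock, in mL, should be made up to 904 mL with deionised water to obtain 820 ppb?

820 ppb = 0.820 ppm.
V₁ = C₂V₂/C₁ = 0.820 × 904 / 410 = 1.81 mL.

1.81 mL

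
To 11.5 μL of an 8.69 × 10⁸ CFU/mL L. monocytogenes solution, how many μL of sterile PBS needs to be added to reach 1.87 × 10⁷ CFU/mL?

523 μL

V₂ = C₁V₁/C₂ = 8.69 × 10⁸ × 11.5 / 1.87 × 10⁷ = 534 μL.
Diluent to add = V₂ − V₁ = 534 − 11.5 = 523 μL.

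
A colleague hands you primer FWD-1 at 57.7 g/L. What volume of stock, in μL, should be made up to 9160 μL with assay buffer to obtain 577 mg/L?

577 mg/L = 0.577 g/L.
V₁ = C₂V₂/C₁ = 0.577 × 9160 / 57.7 = 91.6 μL.

91.6 μL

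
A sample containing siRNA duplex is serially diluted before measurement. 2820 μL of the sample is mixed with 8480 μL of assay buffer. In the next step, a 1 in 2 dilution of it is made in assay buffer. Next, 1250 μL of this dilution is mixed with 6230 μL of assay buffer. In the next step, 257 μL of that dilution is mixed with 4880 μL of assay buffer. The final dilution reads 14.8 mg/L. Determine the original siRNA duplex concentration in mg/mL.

Overall dilution factor = 4.007 × 2 × 5.984 × 19.99 = 959.
Original = 14.8 mg/L × 959 = 1.42 × 10⁴ mg/L = 14.2 mg/mL.

14.2 mg/mL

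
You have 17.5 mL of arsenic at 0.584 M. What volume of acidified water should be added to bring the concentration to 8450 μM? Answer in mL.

1190 mL

8450 μM = 8.45 × 10⁻³ M.
V₂ = C₁V₁/C₂ = 0.584 × 17.5 / 8.45 × 10⁻³ = 1209 mL.
Diluent to add = V₂ − V₁ = 1209 − 17.5 = 1190 mL.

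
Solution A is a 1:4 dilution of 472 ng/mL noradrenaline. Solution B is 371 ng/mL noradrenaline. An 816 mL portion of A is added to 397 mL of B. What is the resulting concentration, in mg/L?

C_A = 472 ng/mL / 4 = 118 ng/mL.
C_mix = (C_A·V_A + C_B·V_B)/(V_A + V_B) = (118×816 + 371×397) / 1213 = 201 ng/mL = 0.201 mg/L.

0.201 mg/L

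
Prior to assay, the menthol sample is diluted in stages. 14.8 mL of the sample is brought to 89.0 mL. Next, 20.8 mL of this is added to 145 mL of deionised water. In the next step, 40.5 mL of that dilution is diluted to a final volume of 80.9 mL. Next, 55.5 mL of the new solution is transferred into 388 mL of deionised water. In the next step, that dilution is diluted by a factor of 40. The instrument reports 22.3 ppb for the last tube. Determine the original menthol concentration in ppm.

Overall dilution factor = 6.014 × 7.971 × 1.998 × 7.991 × 40 = 3.06 × 10⁴.
Original = 22.3 ppb × 3.06 × 10⁴ = 6.83 × 10⁵ ppb = 683 ppm.

683 ppm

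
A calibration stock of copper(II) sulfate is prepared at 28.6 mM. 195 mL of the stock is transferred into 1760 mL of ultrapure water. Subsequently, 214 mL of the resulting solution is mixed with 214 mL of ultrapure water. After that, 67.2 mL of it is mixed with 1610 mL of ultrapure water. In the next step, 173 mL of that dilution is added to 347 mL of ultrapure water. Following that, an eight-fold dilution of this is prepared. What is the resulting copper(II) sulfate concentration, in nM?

Overall dilution factor = 10.03 × 2 × 24.96 × 3.006 × 8 = 1.20 × 10⁴.
28.6 mM / 1.20 × 10⁴ = 2.38 × 10⁻³ mM = 2380 nM.

2380 nM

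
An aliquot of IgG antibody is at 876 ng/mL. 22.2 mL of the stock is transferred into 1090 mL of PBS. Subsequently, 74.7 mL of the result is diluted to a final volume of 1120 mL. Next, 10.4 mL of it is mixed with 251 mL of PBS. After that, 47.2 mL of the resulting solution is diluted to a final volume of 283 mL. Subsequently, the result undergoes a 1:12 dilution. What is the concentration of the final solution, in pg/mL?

Overall dilution factor = 50.10 × 14.99 × 25.13 × 5.996 × 12 = 1.36 × 10⁶.
876 ng/mL / 1.36 × 10⁶ = 6.45 × 10⁻⁴ ng/mL = 0.645 pg/mL.

0.645 pg/mL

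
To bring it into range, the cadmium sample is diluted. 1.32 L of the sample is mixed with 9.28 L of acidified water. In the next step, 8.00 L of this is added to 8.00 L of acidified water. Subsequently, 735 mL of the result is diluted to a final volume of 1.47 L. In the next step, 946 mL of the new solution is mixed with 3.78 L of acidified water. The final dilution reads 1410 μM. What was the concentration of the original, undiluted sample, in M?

Overall dilution factor = 8.030 × 2 × 2 × 4.996 = 160.
Original = 1410 μM × 160 = 2.26 × 10⁵ μM = 0.226 M.

0.226 M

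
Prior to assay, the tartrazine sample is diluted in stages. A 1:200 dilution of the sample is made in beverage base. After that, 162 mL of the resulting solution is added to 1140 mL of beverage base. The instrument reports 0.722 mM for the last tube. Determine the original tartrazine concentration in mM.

Overall dilution factor = 200 × 8.037 = 1607.
Original = 0.722 mM × 1607 = 1161 mM.

1160 mM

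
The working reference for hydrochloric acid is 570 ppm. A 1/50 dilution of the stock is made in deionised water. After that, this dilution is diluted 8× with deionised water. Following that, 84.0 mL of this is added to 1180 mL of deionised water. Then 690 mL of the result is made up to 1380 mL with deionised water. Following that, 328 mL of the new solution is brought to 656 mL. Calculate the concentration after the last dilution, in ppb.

23.7 ppb

Overall dilution factor = 50 × 8 × 15.05 × 2 × 2 = 2.41 × 10⁴.
570 ppm / 2.41 × 10⁴ = 0.0237 ppm = 23.7 ppb.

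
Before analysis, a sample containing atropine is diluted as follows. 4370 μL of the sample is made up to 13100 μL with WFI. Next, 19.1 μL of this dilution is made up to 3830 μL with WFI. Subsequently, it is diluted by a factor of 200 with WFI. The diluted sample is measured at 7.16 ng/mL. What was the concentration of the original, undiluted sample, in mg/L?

861 mg/L

Overall dilution factor = 2.998 × 200.5 × 200 = 1.20 × 10⁵.
Original = 7.16 ng/mL × 1.20 × 10⁵ = 8.61 × 10⁵ ng/mL = 861 mg/L.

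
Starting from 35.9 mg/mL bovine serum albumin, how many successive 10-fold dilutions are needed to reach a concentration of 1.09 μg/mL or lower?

5

Need 10ⁿ ≥ 3.29 × 10⁴, so n ≥ log(3.29 × 10⁴)/log(10) = 4.52.
Minimum whole steps: n = 5.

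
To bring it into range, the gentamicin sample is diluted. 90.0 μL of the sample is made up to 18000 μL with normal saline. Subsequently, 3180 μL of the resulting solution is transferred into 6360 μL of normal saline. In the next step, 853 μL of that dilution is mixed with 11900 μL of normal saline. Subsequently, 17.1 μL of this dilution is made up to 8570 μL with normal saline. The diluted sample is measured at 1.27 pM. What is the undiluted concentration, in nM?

Overall dilution factor = 200 × 3 × 14.95 × 501.2 = 4.50 × 10⁶.
Original = 1.27 pM × 4.50 × 10⁶ = 5.71 × 10⁶ pM = 5710 nM.

5710 nM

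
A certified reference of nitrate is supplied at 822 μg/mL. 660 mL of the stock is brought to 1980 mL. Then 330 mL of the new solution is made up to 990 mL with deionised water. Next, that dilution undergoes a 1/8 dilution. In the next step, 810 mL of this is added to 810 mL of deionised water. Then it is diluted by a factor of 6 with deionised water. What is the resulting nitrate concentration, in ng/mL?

Overall dilution factor = 3 × 3 × 8 × 2 × 6 = 864.
822 μg/mL / 864 = 0.951 μg/mL = 951 ng/mL.

951 ng/mL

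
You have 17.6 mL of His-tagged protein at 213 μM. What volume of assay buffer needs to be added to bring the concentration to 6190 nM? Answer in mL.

6190 nM = 6.19 μM.
V₂ = C₁V₁/C₂ = 213 × 17.6 / 6.19 = 606 mL.
Diluent to add = V₂ − V₁ = 606 − 17.6 = 588 mL.

588 mL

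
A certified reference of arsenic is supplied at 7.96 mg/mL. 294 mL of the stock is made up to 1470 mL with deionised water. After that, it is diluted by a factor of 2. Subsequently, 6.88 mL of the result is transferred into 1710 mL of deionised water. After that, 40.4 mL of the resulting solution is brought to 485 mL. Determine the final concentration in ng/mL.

266 ng/mL

Overall dilution factor = 5 × 2 × 249.5 × 12.00 = 3.00 × 10⁴.
7.96 mg/mL / 3.00 × 10⁴ = 2.66 × 10⁻⁴ mg/mL = 266 ng/mL.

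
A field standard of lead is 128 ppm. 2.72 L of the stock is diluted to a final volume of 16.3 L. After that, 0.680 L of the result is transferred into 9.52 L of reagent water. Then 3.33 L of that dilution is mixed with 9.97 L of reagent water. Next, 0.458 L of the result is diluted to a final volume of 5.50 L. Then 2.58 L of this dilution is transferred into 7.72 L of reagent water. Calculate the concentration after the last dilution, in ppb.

Overall dilution factor = 5.993 × 15 × 3.994 × 12.01 × 3.992 = 1.72 × 10⁴.
128 ppm / 1.72 × 10⁴ = 7.44 × 10⁻³ ppm = 7.44 ppb.

7.44 ppb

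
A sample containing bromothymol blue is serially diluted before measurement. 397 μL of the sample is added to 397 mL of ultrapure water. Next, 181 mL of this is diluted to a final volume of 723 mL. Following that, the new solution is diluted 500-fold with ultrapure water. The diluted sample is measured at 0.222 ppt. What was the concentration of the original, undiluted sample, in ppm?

0.444 ppm

Overall dilution factor = 1001 × 3.994 × 500 = 2.00 × 10⁶.
Original = 0.222 ppt × 2.00 × 10⁶ = 4.44 × 10⁵ ppt = 0.444 ppm.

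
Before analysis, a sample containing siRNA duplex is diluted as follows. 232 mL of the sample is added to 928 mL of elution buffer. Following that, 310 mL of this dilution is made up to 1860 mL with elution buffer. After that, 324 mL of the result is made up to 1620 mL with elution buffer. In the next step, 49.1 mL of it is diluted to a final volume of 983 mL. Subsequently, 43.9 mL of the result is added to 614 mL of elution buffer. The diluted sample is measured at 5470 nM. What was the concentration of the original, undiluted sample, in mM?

Overall dilution factor = 5 × 6 × 5 × 20.02 × 14.99 = 4.50 × 10⁴.
Original = 5470 nM × 4.50 × 10⁴ = 2.46 × 10⁸ nM = 246 mM.

246 mM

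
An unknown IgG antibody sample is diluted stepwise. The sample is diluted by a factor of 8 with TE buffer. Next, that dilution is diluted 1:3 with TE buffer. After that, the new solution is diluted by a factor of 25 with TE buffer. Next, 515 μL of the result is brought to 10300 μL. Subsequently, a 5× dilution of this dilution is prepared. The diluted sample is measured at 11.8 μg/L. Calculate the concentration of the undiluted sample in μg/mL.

708 μg/mL

Overall dilution factor = 8 × 3 × 25 × 20 × 5 = 6.00 × 10⁴.
Original = 11.8 μg/L × 6.00 × 10⁴ = 7.08 × 10⁵ μg/L = 708 μg/mL.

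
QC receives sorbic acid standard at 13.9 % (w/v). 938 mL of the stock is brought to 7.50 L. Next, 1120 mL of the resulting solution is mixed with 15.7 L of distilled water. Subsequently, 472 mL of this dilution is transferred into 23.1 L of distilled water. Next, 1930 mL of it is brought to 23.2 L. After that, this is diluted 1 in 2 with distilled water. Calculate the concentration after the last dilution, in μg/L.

Overall dilution factor = 7.996 × 15.02 × 49.94 × 12.02 × 2 = 1.44 × 10⁵.
13.9 % (w/v) / 1.44 × 10⁵ = 9.64 × 10⁻⁵ % (w/v) = 964 μg/L.

964 μg/L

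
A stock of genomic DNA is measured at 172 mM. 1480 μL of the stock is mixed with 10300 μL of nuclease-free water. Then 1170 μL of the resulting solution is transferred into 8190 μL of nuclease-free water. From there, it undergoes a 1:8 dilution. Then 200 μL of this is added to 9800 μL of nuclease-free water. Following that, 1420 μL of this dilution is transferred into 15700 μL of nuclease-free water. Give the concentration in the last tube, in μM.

0.560 μM

Overall dilution factor = 7.959 × 8 × 8 × 50 × 12.06 = 3.07 × 10⁵.
172 mM / 3.07 × 10⁵ = 5.60 × 10⁻⁴ mM = 0.560 μM.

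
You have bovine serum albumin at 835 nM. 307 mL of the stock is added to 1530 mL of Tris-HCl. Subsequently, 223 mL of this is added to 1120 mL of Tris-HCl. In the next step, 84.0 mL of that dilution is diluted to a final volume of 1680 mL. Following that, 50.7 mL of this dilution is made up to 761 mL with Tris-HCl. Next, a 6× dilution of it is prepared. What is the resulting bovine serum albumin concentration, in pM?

Overall dilution factor = 5.984 × 6.022 × 20 × 15.01 × 6 = 6.49 × 10⁴.
835 nM / 6.49 × 10⁴ = 0.0129 nM = 12.9 pM.

12.9 pM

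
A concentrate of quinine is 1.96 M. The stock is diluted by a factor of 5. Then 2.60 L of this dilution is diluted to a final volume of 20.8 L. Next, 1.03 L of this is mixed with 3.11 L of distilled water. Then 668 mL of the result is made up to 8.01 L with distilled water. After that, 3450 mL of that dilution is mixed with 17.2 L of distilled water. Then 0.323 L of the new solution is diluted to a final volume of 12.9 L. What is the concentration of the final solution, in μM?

4.25 μM

Overall dilution factor = 5 × 8 × 4.019 × 11.99 × 5.986 × 39.94 = 4.61 × 10⁵.
1.96 M / 4.61 × 10⁵ = 4.25 × 10⁻⁶ M = 4.25 μM.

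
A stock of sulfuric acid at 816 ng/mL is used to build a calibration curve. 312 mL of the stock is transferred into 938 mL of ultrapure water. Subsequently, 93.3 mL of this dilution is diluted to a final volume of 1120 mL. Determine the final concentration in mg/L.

Overall dilution factor = 4.006 × 12.00 = 48.1.
816 ng/mL / 48.1 = 17.0 ng/mL = 0.0170 mg/L.

0.0170 mg/L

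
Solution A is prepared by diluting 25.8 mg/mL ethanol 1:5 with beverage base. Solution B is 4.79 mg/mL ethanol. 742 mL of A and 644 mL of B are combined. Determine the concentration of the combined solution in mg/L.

C_A = 25.8 mg/mL / 5 = 5.16 mg/mL.
C_mix = (C_A·V_A + C_B·V_B)/(V_A + V_B) = (5.16×742 + 4.79×644) / 1386 = 4.99 mg/mL = 4990 mg/L.

4990 mg/L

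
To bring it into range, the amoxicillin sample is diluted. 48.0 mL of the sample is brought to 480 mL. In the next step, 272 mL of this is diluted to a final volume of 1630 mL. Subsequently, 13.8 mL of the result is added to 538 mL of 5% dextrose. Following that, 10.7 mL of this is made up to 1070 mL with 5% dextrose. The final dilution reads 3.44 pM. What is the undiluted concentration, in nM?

Overall dilution factor = 10 × 5.993 × 39.99 × 100 = 2.40 × 10⁵.
Original = 3.44 pM × 2.40 × 10⁵ = 8.24 × 10⁵ pM = 824 nM.

824 nM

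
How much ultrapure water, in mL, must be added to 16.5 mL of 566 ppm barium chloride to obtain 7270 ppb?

7270 ppb = 7.27 ppm.
V₂ = C₁V₁/C₂ = 566 × 16.5 / 7.27 = 1285 mL.
Diluent to add = V₂ − V₁ = 1285 − 16.5 = 1270 mL.

1270 mL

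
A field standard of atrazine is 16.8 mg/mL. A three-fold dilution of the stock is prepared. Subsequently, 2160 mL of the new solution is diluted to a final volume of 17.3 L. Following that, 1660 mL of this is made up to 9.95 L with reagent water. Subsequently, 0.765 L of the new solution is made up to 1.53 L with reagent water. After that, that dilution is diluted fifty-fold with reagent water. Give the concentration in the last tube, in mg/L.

1.17 mg/L

Overall dilution factor = 3 × 8.009 × 5.994 × 2 × 50 = 1.44 × 10⁴.
16.8 mg/mL / 1.44 × 10⁴ = 1.17 × 10⁻³ mg/mL = 1.17 mg/L.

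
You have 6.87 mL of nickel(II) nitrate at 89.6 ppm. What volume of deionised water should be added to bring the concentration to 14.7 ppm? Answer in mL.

V₂ = C₁V₁/C₂ = 89.6 × 6.87 / 14.7 = 41.9 mL.
Diluent to add = V₂ − V₁ = 41.9 − 6.87 = 35.0 mL.

35.0 mL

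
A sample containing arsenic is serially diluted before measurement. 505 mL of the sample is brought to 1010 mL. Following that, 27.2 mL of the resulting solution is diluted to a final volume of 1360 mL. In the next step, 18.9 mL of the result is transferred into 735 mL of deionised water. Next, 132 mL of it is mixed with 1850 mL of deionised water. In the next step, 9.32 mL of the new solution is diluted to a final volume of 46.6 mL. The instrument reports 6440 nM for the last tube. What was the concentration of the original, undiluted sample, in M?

1.93 M

Overall dilution factor = 2 × 50 × 39.89 × 15.02 × 5 = 2.99 × 10⁵.
Original = 6440 nM × 2.99 × 10⁵ = 1.93 × 10⁹ nM = 1.93 M.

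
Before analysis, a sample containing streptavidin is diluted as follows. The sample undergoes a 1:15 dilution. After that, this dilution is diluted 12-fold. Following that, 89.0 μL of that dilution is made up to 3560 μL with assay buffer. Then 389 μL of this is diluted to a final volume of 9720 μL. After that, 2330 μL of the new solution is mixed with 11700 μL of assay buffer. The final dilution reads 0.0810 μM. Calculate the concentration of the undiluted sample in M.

0.0877 M

Overall dilution factor = 15 × 12 × 40 × 24.99 × 6.021 = 1.08 × 10⁶.
Original = 0.0810 μM × 1.08 × 10⁶ = 8.77 × 10⁴ μM = 0.0877 M.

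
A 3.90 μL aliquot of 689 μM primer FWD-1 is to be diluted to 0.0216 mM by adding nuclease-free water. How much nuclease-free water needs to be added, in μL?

121 μL

0.0216 mM = 21.6 μM.
V₂ = C₁V₁/C₂ = 689 × 3.90 / 21.6 = 124 μL.
Diluent to add = V₂ − V₁ = 124 − 3.90 = 121 μL.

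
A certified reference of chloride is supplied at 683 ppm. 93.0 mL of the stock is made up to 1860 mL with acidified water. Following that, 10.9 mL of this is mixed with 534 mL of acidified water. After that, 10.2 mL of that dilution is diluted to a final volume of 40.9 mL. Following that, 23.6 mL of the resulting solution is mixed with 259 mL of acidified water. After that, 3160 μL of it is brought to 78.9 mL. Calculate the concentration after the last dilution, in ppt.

570 ppt

Overall dilution factor = 20 × 49.99 × 4.010 × 11.97 × 24.97 = 1.20 × 10⁶.
683 ppm / 1.20 × 10⁶ = 5.70 × 10⁻⁴ ppm = 570 ppt.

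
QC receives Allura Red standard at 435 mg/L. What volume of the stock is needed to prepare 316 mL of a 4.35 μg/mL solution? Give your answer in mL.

3.16 mL

4.35 μg/mL = 4.35 mg/L.
V₁ = C₂V₂/C₁ = 4.35 × 316 / 435 = 3.16 mL.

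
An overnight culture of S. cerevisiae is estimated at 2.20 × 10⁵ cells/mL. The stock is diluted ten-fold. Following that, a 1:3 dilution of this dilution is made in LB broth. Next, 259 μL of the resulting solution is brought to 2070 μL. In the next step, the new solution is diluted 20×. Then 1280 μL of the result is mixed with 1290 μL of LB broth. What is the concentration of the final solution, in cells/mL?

22.8 cells/mL

Overall dilution factor = 10 × 3 × 7.992 × 20 × 2.008 = 9628.
2.20 × 10⁵ cells/mL / 9628 = 22.8 cells/mL.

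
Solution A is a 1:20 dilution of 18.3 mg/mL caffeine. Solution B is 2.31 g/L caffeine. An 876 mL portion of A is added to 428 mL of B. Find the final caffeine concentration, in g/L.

1.37 g/L

C_A = 18.3 mg/mL / 20 = 0.915 mg/mL.
C_B = 2.31 g/L = 2.31 mg/mL.
C_mix = (C_A·V_A + C_B·V_B)/(V_A + V_B) = (0.915×876 + 2.31×428) / 1304 = 1.37 mg/mL = 1.37 g/L.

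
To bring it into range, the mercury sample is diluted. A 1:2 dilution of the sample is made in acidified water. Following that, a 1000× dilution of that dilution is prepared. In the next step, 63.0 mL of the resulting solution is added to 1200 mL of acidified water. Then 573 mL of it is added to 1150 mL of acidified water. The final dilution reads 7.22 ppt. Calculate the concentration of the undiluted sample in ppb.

Overall dilution factor = 2 × 1000 × 20.05 × 3.007 = 1.21 × 10⁵.
Original = 7.22 ppt × 1.21 × 10⁵ = 8.70 × 10⁵ ppt = 870 ppb.

870 ppb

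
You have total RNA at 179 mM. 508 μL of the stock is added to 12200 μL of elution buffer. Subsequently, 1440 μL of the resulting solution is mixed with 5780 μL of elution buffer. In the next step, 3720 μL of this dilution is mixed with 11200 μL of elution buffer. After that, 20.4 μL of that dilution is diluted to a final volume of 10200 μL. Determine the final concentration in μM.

Overall dilution factor = 25.02 × 5.014 × 4.011 × 500 = 2.52 × 10⁵.
179 mM / 2.52 × 10⁵ = 7.12 × 10⁻⁴ mM = 0.712 μM.

0.712 μM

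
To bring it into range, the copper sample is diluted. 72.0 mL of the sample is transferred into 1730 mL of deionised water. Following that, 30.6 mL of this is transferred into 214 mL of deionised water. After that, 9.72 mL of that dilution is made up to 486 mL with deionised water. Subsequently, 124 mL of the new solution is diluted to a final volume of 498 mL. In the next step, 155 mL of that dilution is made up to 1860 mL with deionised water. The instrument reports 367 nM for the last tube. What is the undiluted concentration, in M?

0.177 M

Overall dilution factor = 25.03 × 7.993 × 50 × 4.016 × 12 = 4.82 × 10⁵.
Original = 367 nM × 4.82 × 10⁵ = 1.77 × 10⁸ nM = 0.177 M.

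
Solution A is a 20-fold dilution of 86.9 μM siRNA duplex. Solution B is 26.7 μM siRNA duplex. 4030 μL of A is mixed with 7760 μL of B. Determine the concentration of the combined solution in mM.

C_A = 86.9 μM / 20 = 4.34 μM.
C_mix = (C_A·V_A + C_B·V_B)/(V_A + V_B) = (4.34×4030 + 26.7×7760) / 11790 = 19.1 μM = 0.0191 mM.

0.0191 mM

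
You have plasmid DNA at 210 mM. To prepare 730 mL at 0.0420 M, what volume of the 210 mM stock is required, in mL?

0.0420 M = 42.0 mM.
V₁ = C₂V₂/C₁ = 42.0 × 730 / 210 = 146 mL.

146 mL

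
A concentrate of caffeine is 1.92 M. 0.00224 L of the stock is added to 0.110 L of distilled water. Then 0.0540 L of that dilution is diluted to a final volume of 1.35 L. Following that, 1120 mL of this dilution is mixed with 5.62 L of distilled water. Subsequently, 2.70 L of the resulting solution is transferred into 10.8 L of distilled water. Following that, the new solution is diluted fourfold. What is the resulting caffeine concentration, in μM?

12.7 μM

Overall dilution factor = 50.11 × 25 × 6.018 × 5 × 4 = 1.51 × 10⁵.
1.92 M / 1.51 × 10⁵ = 1.27 × 10⁻⁵ M = 12.7 μM.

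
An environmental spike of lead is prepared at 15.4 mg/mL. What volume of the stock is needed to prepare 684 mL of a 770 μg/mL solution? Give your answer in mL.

770 μg/mL = 0.770 mg/mL.
V₁ = C₂V₂/C₁ = 0.770 × 684 / 15.4 = 34.2 mL.

34.2 mL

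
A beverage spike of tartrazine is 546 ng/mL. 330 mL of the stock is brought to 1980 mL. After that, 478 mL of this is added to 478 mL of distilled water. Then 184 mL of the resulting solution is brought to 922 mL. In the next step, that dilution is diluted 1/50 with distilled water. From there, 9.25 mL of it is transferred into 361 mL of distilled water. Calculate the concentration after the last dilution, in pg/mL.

4.54 pg/mL

Overall dilution factor = 6 × 2 × 5.011 × 50 × 40.03 = 1.20 × 10⁵.
546 ng/mL / 1.20 × 10⁵ = 4.54 × 10⁻³ ng/mL = 4.54 pg/mL.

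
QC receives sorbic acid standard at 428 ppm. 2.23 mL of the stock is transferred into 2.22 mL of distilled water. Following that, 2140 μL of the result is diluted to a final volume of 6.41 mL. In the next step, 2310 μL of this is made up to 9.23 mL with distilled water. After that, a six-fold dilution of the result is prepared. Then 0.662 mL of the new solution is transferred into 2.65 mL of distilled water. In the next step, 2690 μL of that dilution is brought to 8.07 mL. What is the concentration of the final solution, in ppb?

199 ppb

Overall dilution factor = 1.996 × 2.995 × 3.996 × 6 × 5.003 × 3 = 2151.
428 ppm / 2151 = 0.199 ppm = 199 ppb.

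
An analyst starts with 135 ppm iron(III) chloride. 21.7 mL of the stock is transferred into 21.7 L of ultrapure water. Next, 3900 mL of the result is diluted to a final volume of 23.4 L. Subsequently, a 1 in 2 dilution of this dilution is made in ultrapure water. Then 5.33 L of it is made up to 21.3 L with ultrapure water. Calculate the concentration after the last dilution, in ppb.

Overall dilution factor = 1001 × 6 × 2 × 3.996 = 4.80 × 10⁴.
135 ppm / 4.80 × 10⁴ = 2.81 × 10⁻³ ppm = 2.81 ppb.

2.81 ppb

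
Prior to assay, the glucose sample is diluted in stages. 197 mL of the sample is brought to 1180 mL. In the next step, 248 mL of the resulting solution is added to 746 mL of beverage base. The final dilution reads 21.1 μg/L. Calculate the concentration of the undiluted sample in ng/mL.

Overall dilution factor = 5.990 × 4.008 = 24.0.
Original = 21.1 μg/L × 24.0 = 507 μg/L = 507 ng/mL.

507 ng/mL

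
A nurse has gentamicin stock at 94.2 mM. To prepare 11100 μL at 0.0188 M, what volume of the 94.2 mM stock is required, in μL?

0.0188 M = 18.8 mM.
V₁ = C₂V₂/C₁ = 18.8 × 11100 / 94.2 = 2215 μL.

2220 μL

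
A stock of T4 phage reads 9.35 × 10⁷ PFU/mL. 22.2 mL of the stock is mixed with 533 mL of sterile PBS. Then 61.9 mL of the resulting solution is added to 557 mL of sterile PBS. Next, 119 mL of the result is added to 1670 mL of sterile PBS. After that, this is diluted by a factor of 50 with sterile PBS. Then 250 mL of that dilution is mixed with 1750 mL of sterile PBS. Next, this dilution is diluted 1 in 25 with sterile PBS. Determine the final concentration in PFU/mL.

Overall dilution factor = 25.01 × 9.998 × 15.03 × 50 × 8 × 25 = 3.76 × 10⁷.
9.35 × 10⁷ PFU/mL / 3.76 × 10⁷ = 2.49 PFU/mL.

2.49 PFU/mL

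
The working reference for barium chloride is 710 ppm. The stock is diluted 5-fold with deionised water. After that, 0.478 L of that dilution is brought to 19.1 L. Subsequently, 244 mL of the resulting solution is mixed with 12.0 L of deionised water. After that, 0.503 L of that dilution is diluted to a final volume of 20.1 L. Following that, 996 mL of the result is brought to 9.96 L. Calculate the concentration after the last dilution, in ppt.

177 ppt

Overall dilution factor = 5 × 39.96 × 50.18 × 39.96 × 10 = 4.01 × 10⁶.
710 ppm / 4.01 × 10⁶ = 1.77 × 10⁻⁴ ppm = 177 ppt.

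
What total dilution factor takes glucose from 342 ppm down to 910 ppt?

Factor = C₀/C_target = 342 ppm / 910 ppt = 3.76 × 10⁵.

3.76 × 10⁵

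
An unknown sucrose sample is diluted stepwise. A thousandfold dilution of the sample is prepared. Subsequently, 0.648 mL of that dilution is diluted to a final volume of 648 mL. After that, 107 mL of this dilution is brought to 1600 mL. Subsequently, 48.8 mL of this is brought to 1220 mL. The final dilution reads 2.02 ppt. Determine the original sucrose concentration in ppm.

755 ppm

Overall dilution factor = 1000 × 1000 × 14.95 × 25 = 3.74 × 10⁸.
Original = 2.02 ppt × 3.74 × 10⁸ = 7.55 × 10⁸ ppt = 755 ppm.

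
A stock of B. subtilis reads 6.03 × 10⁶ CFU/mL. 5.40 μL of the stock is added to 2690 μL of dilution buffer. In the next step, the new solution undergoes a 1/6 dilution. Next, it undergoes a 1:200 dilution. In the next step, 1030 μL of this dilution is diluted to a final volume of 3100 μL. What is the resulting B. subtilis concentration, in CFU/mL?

Overall dilution factor = 499.1 × 6 × 200 × 3.010 = 1.80 × 10⁶.
6.03 × 10⁶ CFU/mL / 1.80 × 10⁶ = 3.34 CFU/mL.

3.34 CFU/mL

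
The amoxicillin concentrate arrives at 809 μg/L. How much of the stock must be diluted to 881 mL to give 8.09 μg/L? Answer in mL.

8.81 mL

V₁ = C₂V₂/C₁ = 8.09 × 881 / 809 = 8.81 mL.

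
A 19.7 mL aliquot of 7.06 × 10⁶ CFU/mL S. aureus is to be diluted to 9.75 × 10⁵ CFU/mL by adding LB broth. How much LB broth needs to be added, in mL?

V₂ = C₁V₁/C₂ = 7.06 × 10⁶ × 19.7 / 9.75 × 10⁵ = 143 mL.
Diluent to add = V₂ − V₁ = 143 − 19.7 = 123 mL.

123 mL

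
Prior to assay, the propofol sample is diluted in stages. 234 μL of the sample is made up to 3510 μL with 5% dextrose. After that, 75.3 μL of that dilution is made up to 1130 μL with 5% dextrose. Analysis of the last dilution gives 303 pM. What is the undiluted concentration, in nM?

68.2 nM

Overall dilution factor = 15 × 15.01 = 225.
Original = 303 pM × 225 = 6.82 × 10⁴ pM = 68.2 nM.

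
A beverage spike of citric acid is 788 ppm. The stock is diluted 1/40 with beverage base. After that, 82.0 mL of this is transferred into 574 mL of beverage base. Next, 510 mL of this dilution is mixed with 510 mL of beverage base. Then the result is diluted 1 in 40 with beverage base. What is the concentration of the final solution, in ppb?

Overall dilution factor = 40 × 8 × 2 × 40 = 2.56 × 10⁴.
788 ppm / 2.56 × 10⁴ = 0.0308 ppm = 30.8 ppb.

30.8 ppb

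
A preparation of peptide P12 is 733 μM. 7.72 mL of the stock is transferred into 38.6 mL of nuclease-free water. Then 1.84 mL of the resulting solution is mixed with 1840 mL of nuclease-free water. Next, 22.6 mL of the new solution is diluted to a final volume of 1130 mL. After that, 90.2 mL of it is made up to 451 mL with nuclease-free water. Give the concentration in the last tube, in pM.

Overall dilution factor = 6 × 1001 × 50 × 5 = 1.50 × 10⁶.
733 μM / 1.50 × 10⁶ = 4.88 × 10⁻⁴ μM = 488 pM.

488 pM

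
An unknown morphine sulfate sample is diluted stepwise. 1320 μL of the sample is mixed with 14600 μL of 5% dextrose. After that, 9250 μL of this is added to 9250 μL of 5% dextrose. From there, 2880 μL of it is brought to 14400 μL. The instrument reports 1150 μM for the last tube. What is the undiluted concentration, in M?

0.139 M

Overall dilution factor = 12.06 × 2 × 5 = 121.
Original = 1150 μM × 121 = 1.39 × 10⁵ μM = 0.139 M.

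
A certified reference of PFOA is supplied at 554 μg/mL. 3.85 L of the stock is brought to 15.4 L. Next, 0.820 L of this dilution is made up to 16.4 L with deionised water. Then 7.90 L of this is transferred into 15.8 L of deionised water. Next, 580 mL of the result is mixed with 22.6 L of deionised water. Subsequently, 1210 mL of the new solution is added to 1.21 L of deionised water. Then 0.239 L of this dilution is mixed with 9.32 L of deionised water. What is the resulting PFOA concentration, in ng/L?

722 ng/L

Overall dilution factor = 4 × 20 × 3 × 39.97 × 2 × 40.00 = 7.67 × 10⁵.
554 μg/mL / 7.67 × 10⁵ = 7.22 × 10⁻⁴ μg/mL = 722 ng/L.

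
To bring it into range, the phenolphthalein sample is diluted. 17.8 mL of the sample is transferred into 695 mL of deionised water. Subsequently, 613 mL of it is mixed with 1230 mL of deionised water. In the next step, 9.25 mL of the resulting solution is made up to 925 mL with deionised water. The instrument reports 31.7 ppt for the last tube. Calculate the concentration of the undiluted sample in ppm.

Overall dilution factor = 40.04 × 3.007 × 100 = 1.20 × 10⁴.
Original = 31.7 ppt × 1.20 × 10⁴ = 3.82 × 10⁵ ppt = 0.382 ppm.

0.382 ppm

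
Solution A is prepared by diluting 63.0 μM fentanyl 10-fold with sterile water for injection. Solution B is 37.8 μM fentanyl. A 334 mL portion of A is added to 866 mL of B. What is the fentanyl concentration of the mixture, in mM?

C_A = 63.0 μM / 10 = 6.30 μM.
C_mix = (C_A·V_A + C_B·V_B)/(V_A + V_B) = (6.30×334 + 37.8×866) / 1200 = 29.0 μM = 0.0290 mM.

0.0290 mM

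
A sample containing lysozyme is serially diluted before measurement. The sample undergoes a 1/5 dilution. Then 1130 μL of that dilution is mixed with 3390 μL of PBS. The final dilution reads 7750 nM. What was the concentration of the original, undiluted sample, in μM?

155 μM

Overall dilution factor = 5 × 4 = 20.0.
Original = 7750 nM × 20.0 = 1.55 × 10⁵ nM = 155 μM.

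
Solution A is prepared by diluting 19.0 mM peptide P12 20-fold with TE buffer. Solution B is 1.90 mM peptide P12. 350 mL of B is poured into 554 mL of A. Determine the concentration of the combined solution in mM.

C_A = 19.0 mM / 20 = 0.950 mM.
C_mix = (C_A·V_A + C_B·V_B)/(V_A + V_B) = (0.950×554 + 1.90×350) / 904.0 = 1.32 mM.

1.32 mM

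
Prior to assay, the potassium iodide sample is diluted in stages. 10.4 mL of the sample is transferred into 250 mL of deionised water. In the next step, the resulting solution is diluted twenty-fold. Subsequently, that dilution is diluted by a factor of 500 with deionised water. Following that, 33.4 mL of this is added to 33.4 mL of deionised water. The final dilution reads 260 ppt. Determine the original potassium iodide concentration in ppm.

Overall dilution factor = 25.04 × 20 × 500 × 2 = 5.01 × 10⁵.
Original = 260 ppt × 5.01 × 10⁵ = 1.30 × 10⁸ ppt = 130 ppm.

130 ppm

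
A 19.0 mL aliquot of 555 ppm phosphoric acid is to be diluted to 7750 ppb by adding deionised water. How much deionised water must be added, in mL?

1340 mL

7750 ppb = 7.75 ppm.
V₂ = C₁V₁/C₂ = 555 × 19.0 / 7.75 = 1361 mL.
Diluent to add = V₂ − V₁ = 1361 − 19.0 = 1340 mL.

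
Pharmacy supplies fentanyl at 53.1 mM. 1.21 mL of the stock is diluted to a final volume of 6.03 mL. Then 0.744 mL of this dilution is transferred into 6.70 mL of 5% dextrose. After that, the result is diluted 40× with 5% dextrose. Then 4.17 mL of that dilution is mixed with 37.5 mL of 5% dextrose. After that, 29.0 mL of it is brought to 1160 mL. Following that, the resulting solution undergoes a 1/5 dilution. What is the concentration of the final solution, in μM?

Overall dilution factor = 4.983 × 10.01 × 40 × 9.993 × 40 × 5 = 3.99 × 10⁶.
53.1 mM / 3.99 × 10⁶ = 1.33 × 10⁻⁵ mM = 0.0133 μM.

0.0133 μM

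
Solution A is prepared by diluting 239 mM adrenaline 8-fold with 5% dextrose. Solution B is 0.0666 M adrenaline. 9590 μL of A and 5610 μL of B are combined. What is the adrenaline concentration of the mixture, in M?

C_A = 239 mM / 8 = 29.9 mM.
C_B = 0.0666 M = 66.6 mM.
C_mix = (C_A·V_A + C_B·V_B)/(V_A + V_B) = (29.9×9590 + 66.6×5610) / 15200 = 43.4 mM = 0.0434 M.

0.0434 M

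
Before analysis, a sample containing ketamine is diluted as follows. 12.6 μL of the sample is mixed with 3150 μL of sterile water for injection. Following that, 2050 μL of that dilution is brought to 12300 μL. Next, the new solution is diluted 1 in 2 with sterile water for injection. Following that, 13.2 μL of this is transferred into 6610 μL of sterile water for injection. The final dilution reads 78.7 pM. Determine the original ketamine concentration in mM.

Overall dilution factor = 251 × 6 × 2 × 501.8 = 1.51 × 10⁶.
Original = 78.7 pM × 1.51 × 10⁶ = 1.19 × 10⁸ pM = 0.119 mM.

0.119 mM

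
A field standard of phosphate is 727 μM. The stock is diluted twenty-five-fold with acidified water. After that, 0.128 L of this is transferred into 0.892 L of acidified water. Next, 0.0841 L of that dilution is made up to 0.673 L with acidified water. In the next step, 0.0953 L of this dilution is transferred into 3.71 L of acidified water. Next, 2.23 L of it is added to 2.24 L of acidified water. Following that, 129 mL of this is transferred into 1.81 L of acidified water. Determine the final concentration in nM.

Overall dilution factor = 25 × 7.969 × 8.002 × 39.93 × 2.004 × 15.03 = 1.92 × 10⁶.
727 μM / 1.92 × 10⁶ = 3.79 × 10⁻⁴ μM = 0.379 nM.

0.379 nM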